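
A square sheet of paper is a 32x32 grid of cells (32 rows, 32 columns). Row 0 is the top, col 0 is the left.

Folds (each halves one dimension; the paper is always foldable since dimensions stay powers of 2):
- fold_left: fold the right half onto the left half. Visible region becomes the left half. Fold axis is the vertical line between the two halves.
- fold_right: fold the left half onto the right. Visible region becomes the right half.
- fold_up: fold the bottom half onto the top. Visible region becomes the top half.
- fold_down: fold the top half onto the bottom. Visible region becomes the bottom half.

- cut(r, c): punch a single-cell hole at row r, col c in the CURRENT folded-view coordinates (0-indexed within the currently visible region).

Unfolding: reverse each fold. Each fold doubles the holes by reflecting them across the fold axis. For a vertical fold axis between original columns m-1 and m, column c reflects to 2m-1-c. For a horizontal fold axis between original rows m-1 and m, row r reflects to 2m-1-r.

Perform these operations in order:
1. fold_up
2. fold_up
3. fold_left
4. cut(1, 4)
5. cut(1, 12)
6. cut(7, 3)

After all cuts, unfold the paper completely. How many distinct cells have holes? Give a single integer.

Op 1 fold_up: fold axis h@16; visible region now rows[0,16) x cols[0,32) = 16x32
Op 2 fold_up: fold axis h@8; visible region now rows[0,8) x cols[0,32) = 8x32
Op 3 fold_left: fold axis v@16; visible region now rows[0,8) x cols[0,16) = 8x16
Op 4 cut(1, 4): punch at orig (1,4); cuts so far [(1, 4)]; region rows[0,8) x cols[0,16) = 8x16
Op 5 cut(1, 12): punch at orig (1,12); cuts so far [(1, 4), (1, 12)]; region rows[0,8) x cols[0,16) = 8x16
Op 6 cut(7, 3): punch at orig (7,3); cuts so far [(1, 4), (1, 12), (7, 3)]; region rows[0,8) x cols[0,16) = 8x16
Unfold 1 (reflect across v@16): 6 holes -> [(1, 4), (1, 12), (1, 19), (1, 27), (7, 3), (7, 28)]
Unfold 2 (reflect across h@8): 12 holes -> [(1, 4), (1, 12), (1, 19), (1, 27), (7, 3), (7, 28), (8, 3), (8, 28), (14, 4), (14, 12), (14, 19), (14, 27)]
Unfold 3 (reflect across h@16): 24 holes -> [(1, 4), (1, 12), (1, 19), (1, 27), (7, 3), (7, 28), (8, 3), (8, 28), (14, 4), (14, 12), (14, 19), (14, 27), (17, 4), (17, 12), (17, 19), (17, 27), (23, 3), (23, 28), (24, 3), (24, 28), (30, 4), (30, 12), (30, 19), (30, 27)]

Answer: 24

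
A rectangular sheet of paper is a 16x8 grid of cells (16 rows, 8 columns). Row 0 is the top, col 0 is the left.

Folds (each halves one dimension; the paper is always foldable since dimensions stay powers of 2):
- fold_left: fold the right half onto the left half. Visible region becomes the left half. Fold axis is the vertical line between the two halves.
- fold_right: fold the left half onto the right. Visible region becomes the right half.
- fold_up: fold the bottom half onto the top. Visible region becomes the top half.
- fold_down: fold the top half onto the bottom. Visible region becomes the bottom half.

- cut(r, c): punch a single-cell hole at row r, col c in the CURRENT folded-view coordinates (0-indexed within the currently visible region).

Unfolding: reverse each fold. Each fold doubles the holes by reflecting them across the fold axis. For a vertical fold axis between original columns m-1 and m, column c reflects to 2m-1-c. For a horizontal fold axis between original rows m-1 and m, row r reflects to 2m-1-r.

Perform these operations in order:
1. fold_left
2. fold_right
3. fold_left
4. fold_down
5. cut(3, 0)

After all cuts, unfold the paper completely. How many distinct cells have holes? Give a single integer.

Op 1 fold_left: fold axis v@4; visible region now rows[0,16) x cols[0,4) = 16x4
Op 2 fold_right: fold axis v@2; visible region now rows[0,16) x cols[2,4) = 16x2
Op 3 fold_left: fold axis v@3; visible region now rows[0,16) x cols[2,3) = 16x1
Op 4 fold_down: fold axis h@8; visible region now rows[8,16) x cols[2,3) = 8x1
Op 5 cut(3, 0): punch at orig (11,2); cuts so far [(11, 2)]; region rows[8,16) x cols[2,3) = 8x1
Unfold 1 (reflect across h@8): 2 holes -> [(4, 2), (11, 2)]
Unfold 2 (reflect across v@3): 4 holes -> [(4, 2), (4, 3), (11, 2), (11, 3)]
Unfold 3 (reflect across v@2): 8 holes -> [(4, 0), (4, 1), (4, 2), (4, 3), (11, 0), (11, 1), (11, 2), (11, 3)]
Unfold 4 (reflect across v@4): 16 holes -> [(4, 0), (4, 1), (4, 2), (4, 3), (4, 4), (4, 5), (4, 6), (4, 7), (11, 0), (11, 1), (11, 2), (11, 3), (11, 4), (11, 5), (11, 6), (11, 7)]

Answer: 16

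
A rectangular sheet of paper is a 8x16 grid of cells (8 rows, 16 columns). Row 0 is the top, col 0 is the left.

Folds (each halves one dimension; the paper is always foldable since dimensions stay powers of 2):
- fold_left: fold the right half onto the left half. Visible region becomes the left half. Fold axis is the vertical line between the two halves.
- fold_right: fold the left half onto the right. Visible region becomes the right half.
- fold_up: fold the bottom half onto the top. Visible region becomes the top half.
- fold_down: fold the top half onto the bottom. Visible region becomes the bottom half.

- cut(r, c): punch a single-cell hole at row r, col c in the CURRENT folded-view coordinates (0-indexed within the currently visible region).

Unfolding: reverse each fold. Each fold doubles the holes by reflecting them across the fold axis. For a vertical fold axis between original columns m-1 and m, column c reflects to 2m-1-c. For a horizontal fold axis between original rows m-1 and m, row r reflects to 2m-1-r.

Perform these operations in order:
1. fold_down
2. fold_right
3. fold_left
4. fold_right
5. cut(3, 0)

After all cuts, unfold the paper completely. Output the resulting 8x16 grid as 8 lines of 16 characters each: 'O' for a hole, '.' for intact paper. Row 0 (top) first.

Answer: .OO..OO..OO..OO.
................
................
................
................
................
................
.OO..OO..OO..OO.

Derivation:
Op 1 fold_down: fold axis h@4; visible region now rows[4,8) x cols[0,16) = 4x16
Op 2 fold_right: fold axis v@8; visible region now rows[4,8) x cols[8,16) = 4x8
Op 3 fold_left: fold axis v@12; visible region now rows[4,8) x cols[8,12) = 4x4
Op 4 fold_right: fold axis v@10; visible region now rows[4,8) x cols[10,12) = 4x2
Op 5 cut(3, 0): punch at orig (7,10); cuts so far [(7, 10)]; region rows[4,8) x cols[10,12) = 4x2
Unfold 1 (reflect across v@10): 2 holes -> [(7, 9), (7, 10)]
Unfold 2 (reflect across v@12): 4 holes -> [(7, 9), (7, 10), (7, 13), (7, 14)]
Unfold 3 (reflect across v@8): 8 holes -> [(7, 1), (7, 2), (7, 5), (7, 6), (7, 9), (7, 10), (7, 13), (7, 14)]
Unfold 4 (reflect across h@4): 16 holes -> [(0, 1), (0, 2), (0, 5), (0, 6), (0, 9), (0, 10), (0, 13), (0, 14), (7, 1), (7, 2), (7, 5), (7, 6), (7, 9), (7, 10), (7, 13), (7, 14)]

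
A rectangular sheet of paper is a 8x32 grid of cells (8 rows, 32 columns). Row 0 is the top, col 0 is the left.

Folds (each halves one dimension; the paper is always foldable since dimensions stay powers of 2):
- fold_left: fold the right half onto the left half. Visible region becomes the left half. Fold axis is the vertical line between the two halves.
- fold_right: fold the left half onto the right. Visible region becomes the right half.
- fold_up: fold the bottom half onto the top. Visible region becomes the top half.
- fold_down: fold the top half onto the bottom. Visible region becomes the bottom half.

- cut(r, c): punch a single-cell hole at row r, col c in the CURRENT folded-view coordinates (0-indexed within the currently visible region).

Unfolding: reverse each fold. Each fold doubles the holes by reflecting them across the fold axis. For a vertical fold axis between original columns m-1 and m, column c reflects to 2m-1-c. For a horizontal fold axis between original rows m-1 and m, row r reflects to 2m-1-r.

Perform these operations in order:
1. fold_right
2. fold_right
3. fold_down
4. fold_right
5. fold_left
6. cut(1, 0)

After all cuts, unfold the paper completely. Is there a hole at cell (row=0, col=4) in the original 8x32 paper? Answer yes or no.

Op 1 fold_right: fold axis v@16; visible region now rows[0,8) x cols[16,32) = 8x16
Op 2 fold_right: fold axis v@24; visible region now rows[0,8) x cols[24,32) = 8x8
Op 3 fold_down: fold axis h@4; visible region now rows[4,8) x cols[24,32) = 4x8
Op 4 fold_right: fold axis v@28; visible region now rows[4,8) x cols[28,32) = 4x4
Op 5 fold_left: fold axis v@30; visible region now rows[4,8) x cols[28,30) = 4x2
Op 6 cut(1, 0): punch at orig (5,28); cuts so far [(5, 28)]; region rows[4,8) x cols[28,30) = 4x2
Unfold 1 (reflect across v@30): 2 holes -> [(5, 28), (5, 31)]
Unfold 2 (reflect across v@28): 4 holes -> [(5, 24), (5, 27), (5, 28), (5, 31)]
Unfold 3 (reflect across h@4): 8 holes -> [(2, 24), (2, 27), (2, 28), (2, 31), (5, 24), (5, 27), (5, 28), (5, 31)]
Unfold 4 (reflect across v@24): 16 holes -> [(2, 16), (2, 19), (2, 20), (2, 23), (2, 24), (2, 27), (2, 28), (2, 31), (5, 16), (5, 19), (5, 20), (5, 23), (5, 24), (5, 27), (5, 28), (5, 31)]
Unfold 5 (reflect across v@16): 32 holes -> [(2, 0), (2, 3), (2, 4), (2, 7), (2, 8), (2, 11), (2, 12), (2, 15), (2, 16), (2, 19), (2, 20), (2, 23), (2, 24), (2, 27), (2, 28), (2, 31), (5, 0), (5, 3), (5, 4), (5, 7), (5, 8), (5, 11), (5, 12), (5, 15), (5, 16), (5, 19), (5, 20), (5, 23), (5, 24), (5, 27), (5, 28), (5, 31)]
Holes: [(2, 0), (2, 3), (2, 4), (2, 7), (2, 8), (2, 11), (2, 12), (2, 15), (2, 16), (2, 19), (2, 20), (2, 23), (2, 24), (2, 27), (2, 28), (2, 31), (5, 0), (5, 3), (5, 4), (5, 7), (5, 8), (5, 11), (5, 12), (5, 15), (5, 16), (5, 19), (5, 20), (5, 23), (5, 24), (5, 27), (5, 28), (5, 31)]

Answer: no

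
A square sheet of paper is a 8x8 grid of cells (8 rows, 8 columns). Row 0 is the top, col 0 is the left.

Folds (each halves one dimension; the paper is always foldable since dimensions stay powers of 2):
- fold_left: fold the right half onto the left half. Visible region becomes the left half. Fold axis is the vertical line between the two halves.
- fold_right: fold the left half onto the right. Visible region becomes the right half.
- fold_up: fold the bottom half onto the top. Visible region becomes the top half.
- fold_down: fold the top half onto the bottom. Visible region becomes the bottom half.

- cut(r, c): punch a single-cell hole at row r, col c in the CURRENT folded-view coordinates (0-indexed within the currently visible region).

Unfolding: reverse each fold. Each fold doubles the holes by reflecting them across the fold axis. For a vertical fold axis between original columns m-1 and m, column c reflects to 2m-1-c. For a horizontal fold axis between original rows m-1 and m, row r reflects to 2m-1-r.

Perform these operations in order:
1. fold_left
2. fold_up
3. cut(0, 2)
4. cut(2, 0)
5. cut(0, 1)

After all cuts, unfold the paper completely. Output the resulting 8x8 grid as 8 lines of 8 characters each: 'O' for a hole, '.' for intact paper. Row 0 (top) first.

Answer: .OO..OO.
........
O......O
........
........
O......O
........
.OO..OO.

Derivation:
Op 1 fold_left: fold axis v@4; visible region now rows[0,8) x cols[0,4) = 8x4
Op 2 fold_up: fold axis h@4; visible region now rows[0,4) x cols[0,4) = 4x4
Op 3 cut(0, 2): punch at orig (0,2); cuts so far [(0, 2)]; region rows[0,4) x cols[0,4) = 4x4
Op 4 cut(2, 0): punch at orig (2,0); cuts so far [(0, 2), (2, 0)]; region rows[0,4) x cols[0,4) = 4x4
Op 5 cut(0, 1): punch at orig (0,1); cuts so far [(0, 1), (0, 2), (2, 0)]; region rows[0,4) x cols[0,4) = 4x4
Unfold 1 (reflect across h@4): 6 holes -> [(0, 1), (0, 2), (2, 0), (5, 0), (7, 1), (7, 2)]
Unfold 2 (reflect across v@4): 12 holes -> [(0, 1), (0, 2), (0, 5), (0, 6), (2, 0), (2, 7), (5, 0), (5, 7), (7, 1), (7, 2), (7, 5), (7, 6)]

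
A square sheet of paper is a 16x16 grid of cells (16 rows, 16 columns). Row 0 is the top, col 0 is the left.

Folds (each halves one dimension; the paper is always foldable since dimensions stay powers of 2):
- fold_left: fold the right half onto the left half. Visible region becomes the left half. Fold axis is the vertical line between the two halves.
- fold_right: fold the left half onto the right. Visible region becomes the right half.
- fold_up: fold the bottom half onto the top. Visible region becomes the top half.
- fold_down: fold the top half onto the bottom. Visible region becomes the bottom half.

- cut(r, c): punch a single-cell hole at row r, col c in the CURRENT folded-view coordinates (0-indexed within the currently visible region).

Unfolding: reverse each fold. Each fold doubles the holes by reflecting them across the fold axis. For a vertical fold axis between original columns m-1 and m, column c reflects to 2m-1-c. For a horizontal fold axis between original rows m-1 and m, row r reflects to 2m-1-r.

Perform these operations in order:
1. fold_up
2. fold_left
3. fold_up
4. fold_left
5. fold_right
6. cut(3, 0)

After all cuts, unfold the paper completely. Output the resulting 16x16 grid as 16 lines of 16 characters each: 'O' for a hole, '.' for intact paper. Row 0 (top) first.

Answer: ................
................
................
.OO..OO..OO..OO.
.OO..OO..OO..OO.
................
................
................
................
................
................
.OO..OO..OO..OO.
.OO..OO..OO..OO.
................
................
................

Derivation:
Op 1 fold_up: fold axis h@8; visible region now rows[0,8) x cols[0,16) = 8x16
Op 2 fold_left: fold axis v@8; visible region now rows[0,8) x cols[0,8) = 8x8
Op 3 fold_up: fold axis h@4; visible region now rows[0,4) x cols[0,8) = 4x8
Op 4 fold_left: fold axis v@4; visible region now rows[0,4) x cols[0,4) = 4x4
Op 5 fold_right: fold axis v@2; visible region now rows[0,4) x cols[2,4) = 4x2
Op 6 cut(3, 0): punch at orig (3,2); cuts so far [(3, 2)]; region rows[0,4) x cols[2,4) = 4x2
Unfold 1 (reflect across v@2): 2 holes -> [(3, 1), (3, 2)]
Unfold 2 (reflect across v@4): 4 holes -> [(3, 1), (3, 2), (3, 5), (3, 6)]
Unfold 3 (reflect across h@4): 8 holes -> [(3, 1), (3, 2), (3, 5), (3, 6), (4, 1), (4, 2), (4, 5), (4, 6)]
Unfold 4 (reflect across v@8): 16 holes -> [(3, 1), (3, 2), (3, 5), (3, 6), (3, 9), (3, 10), (3, 13), (3, 14), (4, 1), (4, 2), (4, 5), (4, 6), (4, 9), (4, 10), (4, 13), (4, 14)]
Unfold 5 (reflect across h@8): 32 holes -> [(3, 1), (3, 2), (3, 5), (3, 6), (3, 9), (3, 10), (3, 13), (3, 14), (4, 1), (4, 2), (4, 5), (4, 6), (4, 9), (4, 10), (4, 13), (4, 14), (11, 1), (11, 2), (11, 5), (11, 6), (11, 9), (11, 10), (11, 13), (11, 14), (12, 1), (12, 2), (12, 5), (12, 6), (12, 9), (12, 10), (12, 13), (12, 14)]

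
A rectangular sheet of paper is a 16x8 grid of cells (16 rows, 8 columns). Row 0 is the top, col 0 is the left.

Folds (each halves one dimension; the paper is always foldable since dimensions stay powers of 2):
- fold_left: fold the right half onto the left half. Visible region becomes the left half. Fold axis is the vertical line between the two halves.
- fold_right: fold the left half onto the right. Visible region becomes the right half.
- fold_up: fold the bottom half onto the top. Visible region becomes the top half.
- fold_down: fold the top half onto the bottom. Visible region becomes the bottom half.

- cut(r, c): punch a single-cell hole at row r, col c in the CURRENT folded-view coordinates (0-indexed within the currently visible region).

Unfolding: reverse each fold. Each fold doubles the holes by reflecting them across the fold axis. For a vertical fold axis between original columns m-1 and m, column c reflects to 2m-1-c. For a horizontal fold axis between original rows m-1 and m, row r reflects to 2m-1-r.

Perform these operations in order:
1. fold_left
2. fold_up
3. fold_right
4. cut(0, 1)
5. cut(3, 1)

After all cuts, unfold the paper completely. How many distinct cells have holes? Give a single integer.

Answer: 16

Derivation:
Op 1 fold_left: fold axis v@4; visible region now rows[0,16) x cols[0,4) = 16x4
Op 2 fold_up: fold axis h@8; visible region now rows[0,8) x cols[0,4) = 8x4
Op 3 fold_right: fold axis v@2; visible region now rows[0,8) x cols[2,4) = 8x2
Op 4 cut(0, 1): punch at orig (0,3); cuts so far [(0, 3)]; region rows[0,8) x cols[2,4) = 8x2
Op 5 cut(3, 1): punch at orig (3,3); cuts so far [(0, 3), (3, 3)]; region rows[0,8) x cols[2,4) = 8x2
Unfold 1 (reflect across v@2): 4 holes -> [(0, 0), (0, 3), (3, 0), (3, 3)]
Unfold 2 (reflect across h@8): 8 holes -> [(0, 0), (0, 3), (3, 0), (3, 3), (12, 0), (12, 3), (15, 0), (15, 3)]
Unfold 3 (reflect across v@4): 16 holes -> [(0, 0), (0, 3), (0, 4), (0, 7), (3, 0), (3, 3), (3, 4), (3, 7), (12, 0), (12, 3), (12, 4), (12, 7), (15, 0), (15, 3), (15, 4), (15, 7)]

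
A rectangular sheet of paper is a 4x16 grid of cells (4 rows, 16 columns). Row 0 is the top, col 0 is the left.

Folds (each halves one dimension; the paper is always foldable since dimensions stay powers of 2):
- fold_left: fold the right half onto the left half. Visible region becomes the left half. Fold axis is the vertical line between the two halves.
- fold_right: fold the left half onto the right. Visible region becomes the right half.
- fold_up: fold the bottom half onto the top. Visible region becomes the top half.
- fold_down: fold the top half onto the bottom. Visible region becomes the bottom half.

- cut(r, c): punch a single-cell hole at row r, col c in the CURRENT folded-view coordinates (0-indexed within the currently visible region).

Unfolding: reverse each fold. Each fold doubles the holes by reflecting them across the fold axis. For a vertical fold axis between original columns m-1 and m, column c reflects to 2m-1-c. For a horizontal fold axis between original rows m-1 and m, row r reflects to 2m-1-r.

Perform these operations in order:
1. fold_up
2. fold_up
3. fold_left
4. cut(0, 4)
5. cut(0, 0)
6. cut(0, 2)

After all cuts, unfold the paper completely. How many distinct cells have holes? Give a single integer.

Op 1 fold_up: fold axis h@2; visible region now rows[0,2) x cols[0,16) = 2x16
Op 2 fold_up: fold axis h@1; visible region now rows[0,1) x cols[0,16) = 1x16
Op 3 fold_left: fold axis v@8; visible region now rows[0,1) x cols[0,8) = 1x8
Op 4 cut(0, 4): punch at orig (0,4); cuts so far [(0, 4)]; region rows[0,1) x cols[0,8) = 1x8
Op 5 cut(0, 0): punch at orig (0,0); cuts so far [(0, 0), (0, 4)]; region rows[0,1) x cols[0,8) = 1x8
Op 6 cut(0, 2): punch at orig (0,2); cuts so far [(0, 0), (0, 2), (0, 4)]; region rows[0,1) x cols[0,8) = 1x8
Unfold 1 (reflect across v@8): 6 holes -> [(0, 0), (0, 2), (0, 4), (0, 11), (0, 13), (0, 15)]
Unfold 2 (reflect across h@1): 12 holes -> [(0, 0), (0, 2), (0, 4), (0, 11), (0, 13), (0, 15), (1, 0), (1, 2), (1, 4), (1, 11), (1, 13), (1, 15)]
Unfold 3 (reflect across h@2): 24 holes -> [(0, 0), (0, 2), (0, 4), (0, 11), (0, 13), (0, 15), (1, 0), (1, 2), (1, 4), (1, 11), (1, 13), (1, 15), (2, 0), (2, 2), (2, 4), (2, 11), (2, 13), (2, 15), (3, 0), (3, 2), (3, 4), (3, 11), (3, 13), (3, 15)]

Answer: 24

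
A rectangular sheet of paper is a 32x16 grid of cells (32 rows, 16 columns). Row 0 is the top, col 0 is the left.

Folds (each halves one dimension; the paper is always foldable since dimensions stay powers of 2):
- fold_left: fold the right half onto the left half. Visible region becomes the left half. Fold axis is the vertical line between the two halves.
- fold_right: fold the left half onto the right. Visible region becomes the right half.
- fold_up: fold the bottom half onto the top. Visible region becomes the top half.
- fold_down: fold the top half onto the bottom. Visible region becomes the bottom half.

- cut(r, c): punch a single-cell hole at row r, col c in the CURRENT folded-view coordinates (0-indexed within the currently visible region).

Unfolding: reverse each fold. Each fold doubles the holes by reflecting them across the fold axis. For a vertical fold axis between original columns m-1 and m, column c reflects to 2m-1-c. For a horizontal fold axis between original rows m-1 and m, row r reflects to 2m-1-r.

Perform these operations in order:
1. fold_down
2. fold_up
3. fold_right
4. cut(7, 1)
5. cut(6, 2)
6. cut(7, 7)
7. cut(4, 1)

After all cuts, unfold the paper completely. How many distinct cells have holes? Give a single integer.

Op 1 fold_down: fold axis h@16; visible region now rows[16,32) x cols[0,16) = 16x16
Op 2 fold_up: fold axis h@24; visible region now rows[16,24) x cols[0,16) = 8x16
Op 3 fold_right: fold axis v@8; visible region now rows[16,24) x cols[8,16) = 8x8
Op 4 cut(7, 1): punch at orig (23,9); cuts so far [(23, 9)]; region rows[16,24) x cols[8,16) = 8x8
Op 5 cut(6, 2): punch at orig (22,10); cuts so far [(22, 10), (23, 9)]; region rows[16,24) x cols[8,16) = 8x8
Op 6 cut(7, 7): punch at orig (23,15); cuts so far [(22, 10), (23, 9), (23, 15)]; region rows[16,24) x cols[8,16) = 8x8
Op 7 cut(4, 1): punch at orig (20,9); cuts so far [(20, 9), (22, 10), (23, 9), (23, 15)]; region rows[16,24) x cols[8,16) = 8x8
Unfold 1 (reflect across v@8): 8 holes -> [(20, 6), (20, 9), (22, 5), (22, 10), (23, 0), (23, 6), (23, 9), (23, 15)]
Unfold 2 (reflect across h@24): 16 holes -> [(20, 6), (20, 9), (22, 5), (22, 10), (23, 0), (23, 6), (23, 9), (23, 15), (24, 0), (24, 6), (24, 9), (24, 15), (25, 5), (25, 10), (27, 6), (27, 9)]
Unfold 3 (reflect across h@16): 32 holes -> [(4, 6), (4, 9), (6, 5), (6, 10), (7, 0), (7, 6), (7, 9), (7, 15), (8, 0), (8, 6), (8, 9), (8, 15), (9, 5), (9, 10), (11, 6), (11, 9), (20, 6), (20, 9), (22, 5), (22, 10), (23, 0), (23, 6), (23, 9), (23, 15), (24, 0), (24, 6), (24, 9), (24, 15), (25, 5), (25, 10), (27, 6), (27, 9)]

Answer: 32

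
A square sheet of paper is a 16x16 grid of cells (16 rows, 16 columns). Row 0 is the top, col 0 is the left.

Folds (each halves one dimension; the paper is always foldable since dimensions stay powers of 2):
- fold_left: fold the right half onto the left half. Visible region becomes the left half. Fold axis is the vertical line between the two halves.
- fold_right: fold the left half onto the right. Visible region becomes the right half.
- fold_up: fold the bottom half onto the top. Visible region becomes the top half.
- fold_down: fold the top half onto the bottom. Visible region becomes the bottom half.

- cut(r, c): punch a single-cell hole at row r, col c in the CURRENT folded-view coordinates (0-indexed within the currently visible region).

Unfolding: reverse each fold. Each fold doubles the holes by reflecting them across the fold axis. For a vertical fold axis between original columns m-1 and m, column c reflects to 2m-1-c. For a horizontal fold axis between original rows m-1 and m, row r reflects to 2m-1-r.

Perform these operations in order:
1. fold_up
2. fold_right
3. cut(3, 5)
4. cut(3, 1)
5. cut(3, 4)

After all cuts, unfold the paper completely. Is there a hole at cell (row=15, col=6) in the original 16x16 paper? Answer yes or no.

Answer: no

Derivation:
Op 1 fold_up: fold axis h@8; visible region now rows[0,8) x cols[0,16) = 8x16
Op 2 fold_right: fold axis v@8; visible region now rows[0,8) x cols[8,16) = 8x8
Op 3 cut(3, 5): punch at orig (3,13); cuts so far [(3, 13)]; region rows[0,8) x cols[8,16) = 8x8
Op 4 cut(3, 1): punch at orig (3,9); cuts so far [(3, 9), (3, 13)]; region rows[0,8) x cols[8,16) = 8x8
Op 5 cut(3, 4): punch at orig (3,12); cuts so far [(3, 9), (3, 12), (3, 13)]; region rows[0,8) x cols[8,16) = 8x8
Unfold 1 (reflect across v@8): 6 holes -> [(3, 2), (3, 3), (3, 6), (3, 9), (3, 12), (3, 13)]
Unfold 2 (reflect across h@8): 12 holes -> [(3, 2), (3, 3), (3, 6), (3, 9), (3, 12), (3, 13), (12, 2), (12, 3), (12, 6), (12, 9), (12, 12), (12, 13)]
Holes: [(3, 2), (3, 3), (3, 6), (3, 9), (3, 12), (3, 13), (12, 2), (12, 3), (12, 6), (12, 9), (12, 12), (12, 13)]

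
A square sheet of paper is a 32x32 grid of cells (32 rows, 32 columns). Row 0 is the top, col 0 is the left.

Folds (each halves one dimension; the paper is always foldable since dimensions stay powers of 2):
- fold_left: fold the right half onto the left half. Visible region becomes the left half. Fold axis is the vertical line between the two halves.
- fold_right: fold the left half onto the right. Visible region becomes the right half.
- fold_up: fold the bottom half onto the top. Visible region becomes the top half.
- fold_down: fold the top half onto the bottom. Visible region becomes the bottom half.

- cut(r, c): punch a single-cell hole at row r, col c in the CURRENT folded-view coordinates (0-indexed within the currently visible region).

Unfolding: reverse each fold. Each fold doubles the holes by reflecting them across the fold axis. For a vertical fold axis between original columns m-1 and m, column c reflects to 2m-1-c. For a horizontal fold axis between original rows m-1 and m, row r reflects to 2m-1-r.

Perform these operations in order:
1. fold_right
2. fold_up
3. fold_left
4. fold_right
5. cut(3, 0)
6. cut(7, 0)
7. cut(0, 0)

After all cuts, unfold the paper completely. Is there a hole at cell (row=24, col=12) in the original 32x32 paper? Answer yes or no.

Answer: yes

Derivation:
Op 1 fold_right: fold axis v@16; visible region now rows[0,32) x cols[16,32) = 32x16
Op 2 fold_up: fold axis h@16; visible region now rows[0,16) x cols[16,32) = 16x16
Op 3 fold_left: fold axis v@24; visible region now rows[0,16) x cols[16,24) = 16x8
Op 4 fold_right: fold axis v@20; visible region now rows[0,16) x cols[20,24) = 16x4
Op 5 cut(3, 0): punch at orig (3,20); cuts so far [(3, 20)]; region rows[0,16) x cols[20,24) = 16x4
Op 6 cut(7, 0): punch at orig (7,20); cuts so far [(3, 20), (7, 20)]; region rows[0,16) x cols[20,24) = 16x4
Op 7 cut(0, 0): punch at orig (0,20); cuts so far [(0, 20), (3, 20), (7, 20)]; region rows[0,16) x cols[20,24) = 16x4
Unfold 1 (reflect across v@20): 6 holes -> [(0, 19), (0, 20), (3, 19), (3, 20), (7, 19), (7, 20)]
Unfold 2 (reflect across v@24): 12 holes -> [(0, 19), (0, 20), (0, 27), (0, 28), (3, 19), (3, 20), (3, 27), (3, 28), (7, 19), (7, 20), (7, 27), (7, 28)]
Unfold 3 (reflect across h@16): 24 holes -> [(0, 19), (0, 20), (0, 27), (0, 28), (3, 19), (3, 20), (3, 27), (3, 28), (7, 19), (7, 20), (7, 27), (7, 28), (24, 19), (24, 20), (24, 27), (24, 28), (28, 19), (28, 20), (28, 27), (28, 28), (31, 19), (31, 20), (31, 27), (31, 28)]
Unfold 4 (reflect across v@16): 48 holes -> [(0, 3), (0, 4), (0, 11), (0, 12), (0, 19), (0, 20), (0, 27), (0, 28), (3, 3), (3, 4), (3, 11), (3, 12), (3, 19), (3, 20), (3, 27), (3, 28), (7, 3), (7, 4), (7, 11), (7, 12), (7, 19), (7, 20), (7, 27), (7, 28), (24, 3), (24, 4), (24, 11), (24, 12), (24, 19), (24, 20), (24, 27), (24, 28), (28, 3), (28, 4), (28, 11), (28, 12), (28, 19), (28, 20), (28, 27), (28, 28), (31, 3), (31, 4), (31, 11), (31, 12), (31, 19), (31, 20), (31, 27), (31, 28)]
Holes: [(0, 3), (0, 4), (0, 11), (0, 12), (0, 19), (0, 20), (0, 27), (0, 28), (3, 3), (3, 4), (3, 11), (3, 12), (3, 19), (3, 20), (3, 27), (3, 28), (7, 3), (7, 4), (7, 11), (7, 12), (7, 19), (7, 20), (7, 27), (7, 28), (24, 3), (24, 4), (24, 11), (24, 12), (24, 19), (24, 20), (24, 27), (24, 28), (28, 3), (28, 4), (28, 11), (28, 12), (28, 19), (28, 20), (28, 27), (28, 28), (31, 3), (31, 4), (31, 11), (31, 12), (31, 19), (31, 20), (31, 27), (31, 28)]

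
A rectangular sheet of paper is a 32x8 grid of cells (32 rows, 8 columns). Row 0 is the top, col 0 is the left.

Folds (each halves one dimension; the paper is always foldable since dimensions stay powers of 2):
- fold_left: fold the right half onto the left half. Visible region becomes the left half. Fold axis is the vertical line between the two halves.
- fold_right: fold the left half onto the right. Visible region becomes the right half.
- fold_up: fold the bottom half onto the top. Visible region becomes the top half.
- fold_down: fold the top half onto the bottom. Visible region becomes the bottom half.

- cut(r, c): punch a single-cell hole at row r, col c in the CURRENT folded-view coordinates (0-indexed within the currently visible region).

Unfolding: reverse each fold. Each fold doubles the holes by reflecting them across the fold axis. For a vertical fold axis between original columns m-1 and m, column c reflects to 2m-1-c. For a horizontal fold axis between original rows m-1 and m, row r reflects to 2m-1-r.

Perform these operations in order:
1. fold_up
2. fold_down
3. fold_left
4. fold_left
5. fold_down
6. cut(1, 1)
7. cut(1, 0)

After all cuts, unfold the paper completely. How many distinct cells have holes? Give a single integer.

Op 1 fold_up: fold axis h@16; visible region now rows[0,16) x cols[0,8) = 16x8
Op 2 fold_down: fold axis h@8; visible region now rows[8,16) x cols[0,8) = 8x8
Op 3 fold_left: fold axis v@4; visible region now rows[8,16) x cols[0,4) = 8x4
Op 4 fold_left: fold axis v@2; visible region now rows[8,16) x cols[0,2) = 8x2
Op 5 fold_down: fold axis h@12; visible region now rows[12,16) x cols[0,2) = 4x2
Op 6 cut(1, 1): punch at orig (13,1); cuts so far [(13, 1)]; region rows[12,16) x cols[0,2) = 4x2
Op 7 cut(1, 0): punch at orig (13,0); cuts so far [(13, 0), (13, 1)]; region rows[12,16) x cols[0,2) = 4x2
Unfold 1 (reflect across h@12): 4 holes -> [(10, 0), (10, 1), (13, 0), (13, 1)]
Unfold 2 (reflect across v@2): 8 holes -> [(10, 0), (10, 1), (10, 2), (10, 3), (13, 0), (13, 1), (13, 2), (13, 3)]
Unfold 3 (reflect across v@4): 16 holes -> [(10, 0), (10, 1), (10, 2), (10, 3), (10, 4), (10, 5), (10, 6), (10, 7), (13, 0), (13, 1), (13, 2), (13, 3), (13, 4), (13, 5), (13, 6), (13, 7)]
Unfold 4 (reflect across h@8): 32 holes -> [(2, 0), (2, 1), (2, 2), (2, 3), (2, 4), (2, 5), (2, 6), (2, 7), (5, 0), (5, 1), (5, 2), (5, 3), (5, 4), (5, 5), (5, 6), (5, 7), (10, 0), (10, 1), (10, 2), (10, 3), (10, 4), (10, 5), (10, 6), (10, 7), (13, 0), (13, 1), (13, 2), (13, 3), (13, 4), (13, 5), (13, 6), (13, 7)]
Unfold 5 (reflect across h@16): 64 holes -> [(2, 0), (2, 1), (2, 2), (2, 3), (2, 4), (2, 5), (2, 6), (2, 7), (5, 0), (5, 1), (5, 2), (5, 3), (5, 4), (5, 5), (5, 6), (5, 7), (10, 0), (10, 1), (10, 2), (10, 3), (10, 4), (10, 5), (10, 6), (10, 7), (13, 0), (13, 1), (13, 2), (13, 3), (13, 4), (13, 5), (13, 6), (13, 7), (18, 0), (18, 1), (18, 2), (18, 3), (18, 4), (18, 5), (18, 6), (18, 7), (21, 0), (21, 1), (21, 2), (21, 3), (21, 4), (21, 5), (21, 6), (21, 7), (26, 0), (26, 1), (26, 2), (26, 3), (26, 4), (26, 5), (26, 6), (26, 7), (29, 0), (29, 1), (29, 2), (29, 3), (29, 4), (29, 5), (29, 6), (29, 7)]

Answer: 64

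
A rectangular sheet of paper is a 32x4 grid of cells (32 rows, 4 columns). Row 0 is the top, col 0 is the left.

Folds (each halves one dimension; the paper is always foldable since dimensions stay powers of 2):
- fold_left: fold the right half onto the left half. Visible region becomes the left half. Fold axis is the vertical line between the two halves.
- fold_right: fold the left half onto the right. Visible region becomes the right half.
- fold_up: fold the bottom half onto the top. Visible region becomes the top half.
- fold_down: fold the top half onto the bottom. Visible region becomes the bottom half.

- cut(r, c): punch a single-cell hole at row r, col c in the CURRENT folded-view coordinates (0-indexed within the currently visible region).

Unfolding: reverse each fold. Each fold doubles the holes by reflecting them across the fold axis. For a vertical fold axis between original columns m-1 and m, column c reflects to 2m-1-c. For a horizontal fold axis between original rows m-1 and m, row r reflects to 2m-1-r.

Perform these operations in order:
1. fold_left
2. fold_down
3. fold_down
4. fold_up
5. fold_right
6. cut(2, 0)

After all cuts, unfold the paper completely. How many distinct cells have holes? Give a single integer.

Op 1 fold_left: fold axis v@2; visible region now rows[0,32) x cols[0,2) = 32x2
Op 2 fold_down: fold axis h@16; visible region now rows[16,32) x cols[0,2) = 16x2
Op 3 fold_down: fold axis h@24; visible region now rows[24,32) x cols[0,2) = 8x2
Op 4 fold_up: fold axis h@28; visible region now rows[24,28) x cols[0,2) = 4x2
Op 5 fold_right: fold axis v@1; visible region now rows[24,28) x cols[1,2) = 4x1
Op 6 cut(2, 0): punch at orig (26,1); cuts so far [(26, 1)]; region rows[24,28) x cols[1,2) = 4x1
Unfold 1 (reflect across v@1): 2 holes -> [(26, 0), (26, 1)]
Unfold 2 (reflect across h@28): 4 holes -> [(26, 0), (26, 1), (29, 0), (29, 1)]
Unfold 3 (reflect across h@24): 8 holes -> [(18, 0), (18, 1), (21, 0), (21, 1), (26, 0), (26, 1), (29, 0), (29, 1)]
Unfold 4 (reflect across h@16): 16 holes -> [(2, 0), (2, 1), (5, 0), (5, 1), (10, 0), (10, 1), (13, 0), (13, 1), (18, 0), (18, 1), (21, 0), (21, 1), (26, 0), (26, 1), (29, 0), (29, 1)]
Unfold 5 (reflect across v@2): 32 holes -> [(2, 0), (2, 1), (2, 2), (2, 3), (5, 0), (5, 1), (5, 2), (5, 3), (10, 0), (10, 1), (10, 2), (10, 3), (13, 0), (13, 1), (13, 2), (13, 3), (18, 0), (18, 1), (18, 2), (18, 3), (21, 0), (21, 1), (21, 2), (21, 3), (26, 0), (26, 1), (26, 2), (26, 3), (29, 0), (29, 1), (29, 2), (29, 3)]

Answer: 32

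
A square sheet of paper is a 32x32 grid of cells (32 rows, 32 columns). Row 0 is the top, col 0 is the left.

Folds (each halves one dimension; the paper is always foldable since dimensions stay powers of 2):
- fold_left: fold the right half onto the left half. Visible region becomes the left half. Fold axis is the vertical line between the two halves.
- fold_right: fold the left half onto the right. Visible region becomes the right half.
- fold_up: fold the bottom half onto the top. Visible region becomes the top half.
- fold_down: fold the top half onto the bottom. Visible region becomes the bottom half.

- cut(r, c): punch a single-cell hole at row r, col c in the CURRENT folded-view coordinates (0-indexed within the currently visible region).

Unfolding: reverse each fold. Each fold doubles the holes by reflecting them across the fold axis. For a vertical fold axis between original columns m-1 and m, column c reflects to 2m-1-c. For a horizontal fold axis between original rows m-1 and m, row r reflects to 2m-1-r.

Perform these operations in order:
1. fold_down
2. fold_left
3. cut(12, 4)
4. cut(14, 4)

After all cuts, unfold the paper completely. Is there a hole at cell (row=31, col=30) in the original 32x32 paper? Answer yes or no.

Answer: no

Derivation:
Op 1 fold_down: fold axis h@16; visible region now rows[16,32) x cols[0,32) = 16x32
Op 2 fold_left: fold axis v@16; visible region now rows[16,32) x cols[0,16) = 16x16
Op 3 cut(12, 4): punch at orig (28,4); cuts so far [(28, 4)]; region rows[16,32) x cols[0,16) = 16x16
Op 4 cut(14, 4): punch at orig (30,4); cuts so far [(28, 4), (30, 4)]; region rows[16,32) x cols[0,16) = 16x16
Unfold 1 (reflect across v@16): 4 holes -> [(28, 4), (28, 27), (30, 4), (30, 27)]
Unfold 2 (reflect across h@16): 8 holes -> [(1, 4), (1, 27), (3, 4), (3, 27), (28, 4), (28, 27), (30, 4), (30, 27)]
Holes: [(1, 4), (1, 27), (3, 4), (3, 27), (28, 4), (28, 27), (30, 4), (30, 27)]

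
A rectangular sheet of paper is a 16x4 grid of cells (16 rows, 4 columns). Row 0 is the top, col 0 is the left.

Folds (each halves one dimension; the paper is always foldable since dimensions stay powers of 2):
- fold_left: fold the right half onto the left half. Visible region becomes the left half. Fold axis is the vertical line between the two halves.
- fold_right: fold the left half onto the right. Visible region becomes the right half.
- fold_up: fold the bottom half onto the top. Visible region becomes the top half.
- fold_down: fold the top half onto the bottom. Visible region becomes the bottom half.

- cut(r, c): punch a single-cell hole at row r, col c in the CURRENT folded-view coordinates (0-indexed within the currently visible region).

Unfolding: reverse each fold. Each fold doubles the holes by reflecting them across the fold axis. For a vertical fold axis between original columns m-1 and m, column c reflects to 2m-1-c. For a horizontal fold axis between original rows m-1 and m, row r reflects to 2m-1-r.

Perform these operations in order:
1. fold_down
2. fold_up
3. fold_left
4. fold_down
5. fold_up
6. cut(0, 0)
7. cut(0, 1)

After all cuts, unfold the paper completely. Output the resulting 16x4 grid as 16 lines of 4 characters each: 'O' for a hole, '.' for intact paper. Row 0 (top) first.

Answer: OOOO
OOOO
OOOO
OOOO
OOOO
OOOO
OOOO
OOOO
OOOO
OOOO
OOOO
OOOO
OOOO
OOOO
OOOO
OOOO

Derivation:
Op 1 fold_down: fold axis h@8; visible region now rows[8,16) x cols[0,4) = 8x4
Op 2 fold_up: fold axis h@12; visible region now rows[8,12) x cols[0,4) = 4x4
Op 3 fold_left: fold axis v@2; visible region now rows[8,12) x cols[0,2) = 4x2
Op 4 fold_down: fold axis h@10; visible region now rows[10,12) x cols[0,2) = 2x2
Op 5 fold_up: fold axis h@11; visible region now rows[10,11) x cols[0,2) = 1x2
Op 6 cut(0, 0): punch at orig (10,0); cuts so far [(10, 0)]; region rows[10,11) x cols[0,2) = 1x2
Op 7 cut(0, 1): punch at orig (10,1); cuts so far [(10, 0), (10, 1)]; region rows[10,11) x cols[0,2) = 1x2
Unfold 1 (reflect across h@11): 4 holes -> [(10, 0), (10, 1), (11, 0), (11, 1)]
Unfold 2 (reflect across h@10): 8 holes -> [(8, 0), (8, 1), (9, 0), (9, 1), (10, 0), (10, 1), (11, 0), (11, 1)]
Unfold 3 (reflect across v@2): 16 holes -> [(8, 0), (8, 1), (8, 2), (8, 3), (9, 0), (9, 1), (9, 2), (9, 3), (10, 0), (10, 1), (10, 2), (10, 3), (11, 0), (11, 1), (11, 2), (11, 3)]
Unfold 4 (reflect across h@12): 32 holes -> [(8, 0), (8, 1), (8, 2), (8, 3), (9, 0), (9, 1), (9, 2), (9, 3), (10, 0), (10, 1), (10, 2), (10, 3), (11, 0), (11, 1), (11, 2), (11, 3), (12, 0), (12, 1), (12, 2), (12, 3), (13, 0), (13, 1), (13, 2), (13, 3), (14, 0), (14, 1), (14, 2), (14, 3), (15, 0), (15, 1), (15, 2), (15, 3)]
Unfold 5 (reflect across h@8): 64 holes -> [(0, 0), (0, 1), (0, 2), (0, 3), (1, 0), (1, 1), (1, 2), (1, 3), (2, 0), (2, 1), (2, 2), (2, 3), (3, 0), (3, 1), (3, 2), (3, 3), (4, 0), (4, 1), (4, 2), (4, 3), (5, 0), (5, 1), (5, 2), (5, 3), (6, 0), (6, 1), (6, 2), (6, 3), (7, 0), (7, 1), (7, 2), (7, 3), (8, 0), (8, 1), (8, 2), (8, 3), (9, 0), (9, 1), (9, 2), (9, 3), (10, 0), (10, 1), (10, 2), (10, 3), (11, 0), (11, 1), (11, 2), (11, 3), (12, 0), (12, 1), (12, 2), (12, 3), (13, 0), (13, 1), (13, 2), (13, 3), (14, 0), (14, 1), (14, 2), (14, 3), (15, 0), (15, 1), (15, 2), (15, 3)]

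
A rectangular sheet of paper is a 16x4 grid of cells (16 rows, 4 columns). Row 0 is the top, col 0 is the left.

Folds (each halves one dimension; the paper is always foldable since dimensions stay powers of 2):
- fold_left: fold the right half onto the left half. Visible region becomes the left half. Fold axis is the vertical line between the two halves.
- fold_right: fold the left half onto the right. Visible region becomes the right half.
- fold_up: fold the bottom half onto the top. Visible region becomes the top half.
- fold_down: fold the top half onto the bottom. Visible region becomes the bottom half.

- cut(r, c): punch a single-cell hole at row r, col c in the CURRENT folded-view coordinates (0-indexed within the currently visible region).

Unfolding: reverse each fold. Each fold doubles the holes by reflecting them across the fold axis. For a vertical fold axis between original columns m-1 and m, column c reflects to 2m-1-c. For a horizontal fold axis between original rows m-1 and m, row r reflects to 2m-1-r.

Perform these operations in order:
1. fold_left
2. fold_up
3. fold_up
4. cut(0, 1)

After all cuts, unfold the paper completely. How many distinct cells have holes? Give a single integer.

Op 1 fold_left: fold axis v@2; visible region now rows[0,16) x cols[0,2) = 16x2
Op 2 fold_up: fold axis h@8; visible region now rows[0,8) x cols[0,2) = 8x2
Op 3 fold_up: fold axis h@4; visible region now rows[0,4) x cols[0,2) = 4x2
Op 4 cut(0, 1): punch at orig (0,1); cuts so far [(0, 1)]; region rows[0,4) x cols[0,2) = 4x2
Unfold 1 (reflect across h@4): 2 holes -> [(0, 1), (7, 1)]
Unfold 2 (reflect across h@8): 4 holes -> [(0, 1), (7, 1), (8, 1), (15, 1)]
Unfold 3 (reflect across v@2): 8 holes -> [(0, 1), (0, 2), (7, 1), (7, 2), (8, 1), (8, 2), (15, 1), (15, 2)]

Answer: 8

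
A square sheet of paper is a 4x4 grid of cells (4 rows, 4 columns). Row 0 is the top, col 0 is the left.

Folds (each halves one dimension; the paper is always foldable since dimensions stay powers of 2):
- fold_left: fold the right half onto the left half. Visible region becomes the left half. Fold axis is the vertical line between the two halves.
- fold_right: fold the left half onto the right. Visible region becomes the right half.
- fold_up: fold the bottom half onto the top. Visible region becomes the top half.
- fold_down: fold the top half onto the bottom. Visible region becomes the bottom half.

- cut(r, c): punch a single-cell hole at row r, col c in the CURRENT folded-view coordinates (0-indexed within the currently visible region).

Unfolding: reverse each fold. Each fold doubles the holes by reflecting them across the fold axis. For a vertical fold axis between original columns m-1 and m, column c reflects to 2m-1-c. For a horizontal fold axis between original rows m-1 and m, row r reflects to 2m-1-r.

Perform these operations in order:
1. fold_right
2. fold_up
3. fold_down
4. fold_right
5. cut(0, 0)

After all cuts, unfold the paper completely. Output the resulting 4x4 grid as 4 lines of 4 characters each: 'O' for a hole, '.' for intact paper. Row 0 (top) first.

Answer: OOOO
OOOO
OOOO
OOOO

Derivation:
Op 1 fold_right: fold axis v@2; visible region now rows[0,4) x cols[2,4) = 4x2
Op 2 fold_up: fold axis h@2; visible region now rows[0,2) x cols[2,4) = 2x2
Op 3 fold_down: fold axis h@1; visible region now rows[1,2) x cols[2,4) = 1x2
Op 4 fold_right: fold axis v@3; visible region now rows[1,2) x cols[3,4) = 1x1
Op 5 cut(0, 0): punch at orig (1,3); cuts so far [(1, 3)]; region rows[1,2) x cols[3,4) = 1x1
Unfold 1 (reflect across v@3): 2 holes -> [(1, 2), (1, 3)]
Unfold 2 (reflect across h@1): 4 holes -> [(0, 2), (0, 3), (1, 2), (1, 3)]
Unfold 3 (reflect across h@2): 8 holes -> [(0, 2), (0, 3), (1, 2), (1, 3), (2, 2), (2, 3), (3, 2), (3, 3)]
Unfold 4 (reflect across v@2): 16 holes -> [(0, 0), (0, 1), (0, 2), (0, 3), (1, 0), (1, 1), (1, 2), (1, 3), (2, 0), (2, 1), (2, 2), (2, 3), (3, 0), (3, 1), (3, 2), (3, 3)]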